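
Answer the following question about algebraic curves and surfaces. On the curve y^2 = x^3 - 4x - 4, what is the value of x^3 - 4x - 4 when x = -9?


Compute x^3 - 4x - 4 at x = -9:
x^3 = (-9)^3 = -729
(-4)*x = (-4)*(-9) = 36
Sum: -729 + 36 - 4 = -697

-697


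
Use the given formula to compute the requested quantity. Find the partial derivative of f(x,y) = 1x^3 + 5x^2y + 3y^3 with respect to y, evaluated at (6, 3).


df/dy = 5*x^2 + 3*3*y^2
At (6,3): 5*6^2 + 3*3*3^2
= 180 + 81
= 261

261


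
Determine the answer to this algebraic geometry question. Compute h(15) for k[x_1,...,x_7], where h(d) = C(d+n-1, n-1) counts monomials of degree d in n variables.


The Hilbert function for the polynomial ring in 7 variables is:
h(d) = C(d+n-1, n-1)
h(15) = C(15+7-1, 7-1) = C(21, 6)
= 21! / (6! * 15!)
= 54264

54264


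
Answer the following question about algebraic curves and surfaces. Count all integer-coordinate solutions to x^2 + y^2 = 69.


Systematically check integer values of x where x^2 <= 69.
For each valid x, check if 69 - x^2 is a perfect square.
Total integer solutions found: 0

0


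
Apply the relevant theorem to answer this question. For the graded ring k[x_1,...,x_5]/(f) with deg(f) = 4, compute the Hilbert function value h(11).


For R = k[x_1,...,x_n]/(f) with f homogeneous of degree e:
The Hilbert series is (1 - t^e)/(1 - t)^n.
So h(d) = C(d+n-1, n-1) - C(d-e+n-1, n-1) for d >= e.
With n=5, e=4, d=11:
C(11+5-1, 5-1) = C(15, 4) = 1365
C(11-4+5-1, 5-1) = C(11, 4) = 330
h(11) = 1365 - 330 = 1035

1035


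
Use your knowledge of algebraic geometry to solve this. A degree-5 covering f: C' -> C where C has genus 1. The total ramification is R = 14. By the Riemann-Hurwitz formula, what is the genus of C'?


Riemann-Hurwitz formula: 2g' - 2 = d(2g - 2) + R
Given: d = 5, g = 1, R = 14
2g' - 2 = 5*(2*1 - 2) + 14
2g' - 2 = 5*0 + 14
2g' - 2 = 0 + 14 = 14
2g' = 16
g' = 8

8


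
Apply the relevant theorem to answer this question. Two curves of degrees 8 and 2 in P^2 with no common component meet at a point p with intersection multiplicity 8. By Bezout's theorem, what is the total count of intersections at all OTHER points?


By Bezout's theorem, the total intersection number is d1 * d2.
Total = 8 * 2 = 16
Intersection multiplicity at p = 8
Remaining intersections = 16 - 8 = 8

8


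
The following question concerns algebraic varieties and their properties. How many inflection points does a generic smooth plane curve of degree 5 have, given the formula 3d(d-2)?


For a general smooth plane curve C of degree d, the inflection points are
the intersection of C with its Hessian curve, which has degree 3(d-2).
By Bezout, the total intersection number is d * 3(d-2) = 5 * 9 = 45.
For a general curve every flex is ordinary, so each contributes
multiplicity 1 to C·Hess(C), and the number of distinct inflection
points is 3d(d-2).
Inflection points = 3*5*(5-2) = 3*5*3 = 45

45


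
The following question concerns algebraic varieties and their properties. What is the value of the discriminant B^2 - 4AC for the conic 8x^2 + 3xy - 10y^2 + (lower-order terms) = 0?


The discriminant of a conic Ax^2 + Bxy + Cy^2 + ... = 0 is B^2 - 4AC.
B^2 = 3^2 = 9
4AC = 4*8*(-10) = -320
Discriminant = 9 + 320 = 329

329


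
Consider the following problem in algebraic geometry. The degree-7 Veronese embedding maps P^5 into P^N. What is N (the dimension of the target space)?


The Veronese embedding v_d: P^n -> P^N maps each point to all
degree-d monomials in n+1 homogeneous coordinates.
N = C(n+d, d) - 1
N = C(5+7, 7) - 1
N = C(12, 7) - 1
C(12, 7) = 792
N = 792 - 1 = 791

791


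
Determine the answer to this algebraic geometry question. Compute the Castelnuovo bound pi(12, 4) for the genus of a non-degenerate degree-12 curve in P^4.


Castelnuovo's bound: write d - 1 = m(r-1) + epsilon with 0 <= epsilon < r-1.
d - 1 = 12 - 1 = 11
r - 1 = 4 - 1 = 3
11 = 3*3 + 2, so m = 3, epsilon = 2
pi(d, r) = m(m-1)(r-1)/2 + m*epsilon
= 3*2*3/2 + 3*2
= 18/2 + 6
= 9 + 6 = 15

15


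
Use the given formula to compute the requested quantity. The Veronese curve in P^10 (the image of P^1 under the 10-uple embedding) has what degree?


The rational normal curve in P^10 is the image of P^1 under the 10-uple Veronese.
A general hyperplane in P^10 pulls back to a degree-10 form on P^1, which has 10 zeros,
so the curve meets a general hyperplane in 10 points. Degree = 10.

10


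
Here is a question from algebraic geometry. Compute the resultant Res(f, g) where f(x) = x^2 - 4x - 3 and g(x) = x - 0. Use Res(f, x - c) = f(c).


For Res(f, x - c), we evaluate f at x = c.
f(0) = 0^2 - 4*0 - 3
= 0 + 0 - 3
= 0 - 3 = -3
Res(f, g) = -3

-3


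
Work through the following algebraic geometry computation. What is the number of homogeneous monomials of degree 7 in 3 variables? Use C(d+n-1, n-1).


The number of degree-7 monomials in 3 variables is C(d+n-1, n-1).
= C(7+3-1, 3-1) = C(9, 2)
= 36

36


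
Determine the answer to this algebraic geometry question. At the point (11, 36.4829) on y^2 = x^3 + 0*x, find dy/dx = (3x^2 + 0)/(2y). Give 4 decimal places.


Using implicit differentiation of y^2 = x^3 + 0*x:
2y * dy/dx = 3x^2 + 0
dy/dx = (3x^2 + 0)/(2y)
Numerator: 3*11^2 + 0 = 363
Denominator: 2*36.4829 = 72.9658
dy/dx = 363/72.9658 = 4.9749

4.9749


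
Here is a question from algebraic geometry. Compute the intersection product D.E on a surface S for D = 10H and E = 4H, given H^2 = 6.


Using bilinearity of the intersection pairing on a surface S:
(aH).(bH) = ab * (H.H)
We have H^2 = 6.
D.E = (10H).(4H) = 10*4*6
= 40*6
= 240

240


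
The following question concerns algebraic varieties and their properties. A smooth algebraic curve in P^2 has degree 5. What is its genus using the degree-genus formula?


Using the genus formula for smooth plane curves:
g = (d-1)(d-2)/2
g = (5-1)(5-2)/2
g = 4*3/2
g = 12/2 = 6

6


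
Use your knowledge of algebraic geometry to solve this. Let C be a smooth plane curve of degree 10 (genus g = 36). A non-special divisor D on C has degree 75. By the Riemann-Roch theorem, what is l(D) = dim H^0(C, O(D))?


First, compute the genus of a smooth plane curve of degree 10:
g = (d-1)(d-2)/2 = (10-1)(10-2)/2 = 36
For a non-special divisor D (i.e., h^1(D) = 0), Riemann-Roch gives:
l(D) = deg(D) - g + 1
Since deg(D) = 75 >= 2g - 1 = 71, D is non-special.
l(D) = 75 - 36 + 1 = 40

40


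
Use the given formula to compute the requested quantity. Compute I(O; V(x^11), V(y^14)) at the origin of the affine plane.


The intersection multiplicity of V(x^a) and V(y^b) at the origin is:
I(O; V(x^11), V(y^14)) = dim_k(k[x,y]/(x^11, y^14))
A basis for k[x,y]/(x^11, y^14) is the set of monomials x^i * y^j
where 0 <= i < 11 and 0 <= j < 14.
The number of such monomials is 11 * 14 = 154

154


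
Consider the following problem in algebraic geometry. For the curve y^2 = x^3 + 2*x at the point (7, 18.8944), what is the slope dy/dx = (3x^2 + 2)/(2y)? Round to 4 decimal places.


Using implicit differentiation of y^2 = x^3 + 2*x:
2y * dy/dx = 3x^2 + 2
dy/dx = (3x^2 + 2)/(2y)
Numerator: 3*7^2 + 2 = 149
Denominator: 2*18.8944 = 37.7888
dy/dx = 149/37.7888 = 3.9430

3.9430


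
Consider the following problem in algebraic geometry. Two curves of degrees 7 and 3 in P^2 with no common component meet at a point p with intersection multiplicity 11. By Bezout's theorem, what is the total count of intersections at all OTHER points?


By Bezout's theorem, the total intersection number is d1 * d2.
Total = 7 * 3 = 21
Intersection multiplicity at p = 11
Remaining intersections = 21 - 11 = 10

10


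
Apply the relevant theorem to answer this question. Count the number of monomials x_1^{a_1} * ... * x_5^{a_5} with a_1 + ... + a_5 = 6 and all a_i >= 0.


The number of degree-6 monomials in 5 variables is C(d+n-1, n-1).
= C(6+5-1, 5-1) = C(10, 4)
= 210

210


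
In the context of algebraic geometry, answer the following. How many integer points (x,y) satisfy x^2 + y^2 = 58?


Systematically check integer values of x where x^2 <= 58.
For each valid x, check if 58 - x^2 is a perfect square.
x=3: 58 - 9 = 49, sqrt = 7 (valid)
x=7: 58 - 49 = 9, sqrt = 3 (valid)
Total integer solutions found: 8

8


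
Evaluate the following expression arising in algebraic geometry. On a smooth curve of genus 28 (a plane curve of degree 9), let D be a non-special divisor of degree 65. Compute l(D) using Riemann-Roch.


First, compute the genus of a smooth plane curve of degree 9:
g = (d-1)(d-2)/2 = (9-1)(9-2)/2 = 28
For a non-special divisor D (i.e., h^1(D) = 0), Riemann-Roch gives:
l(D) = deg(D) - g + 1
Since deg(D) = 65 >= 2g - 1 = 55, D is non-special.
l(D) = 65 - 28 + 1 = 38

38


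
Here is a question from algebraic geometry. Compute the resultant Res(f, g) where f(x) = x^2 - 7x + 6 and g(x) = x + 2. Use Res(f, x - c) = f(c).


For Res(f, x - c), we evaluate f at x = c.
f(-2) = (-2)^2 - 7*(-2) + 6
= 4 + 14 + 6
= 18 + 6 = 24
Res(f, g) = 24

24


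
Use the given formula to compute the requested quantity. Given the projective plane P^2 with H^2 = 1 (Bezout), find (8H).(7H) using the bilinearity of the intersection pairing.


Using bilinearity of the intersection pairing on the projective plane P^2:
(aH).(bH) = ab * (H.H)
We have H^2 = 1 (Bezout).
D.E = (8H).(7H) = 8*7*1
= 56*1
= 56

56


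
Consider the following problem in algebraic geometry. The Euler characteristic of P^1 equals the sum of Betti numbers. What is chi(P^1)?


The complex projective space P^1 has one cell in each even real dimension 0, 2, ..., 2.
The cohomology groups are H^{2k}(P^1) = Z for k = 0,...,1, and 0 otherwise.
Euler characteristic = sum of Betti numbers = 1 per even-dimensional cohomology group.
chi(P^1) = 1 + 1 = 2

2


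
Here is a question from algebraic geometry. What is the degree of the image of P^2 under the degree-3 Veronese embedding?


The Veronese variety v_3(P^2) has degree d^r.
d^r = 3^2 = 9

9


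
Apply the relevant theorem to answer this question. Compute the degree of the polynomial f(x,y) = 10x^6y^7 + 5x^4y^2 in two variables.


Examine each term for its total degree (sum of exponents).
  Term '10x^6y^7' has total degree 6+7 = 13.
  Term '5x^4y^2' has total degree 4+2 = 6.
The maximum total degree among all terms is 13.

13


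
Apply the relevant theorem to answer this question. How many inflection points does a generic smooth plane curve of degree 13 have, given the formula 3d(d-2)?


For a general smooth plane curve C of degree d, the inflection points are
the intersection of C with its Hessian curve, which has degree 3(d-2).
By Bezout, the total intersection number is d * 3(d-2) = 13 * 33 = 429.
For a general curve every flex is ordinary, so each contributes
multiplicity 1 to C·Hess(C), and the number of distinct inflection
points is 3d(d-2).
Inflection points = 3*13*(13-2) = 3*13*11 = 429

429


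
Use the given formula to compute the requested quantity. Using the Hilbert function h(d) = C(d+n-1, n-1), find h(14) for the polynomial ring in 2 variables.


The Hilbert function for the polynomial ring in 2 variables is:
h(d) = C(d+n-1, n-1)
h(14) = C(14+2-1, 2-1) = C(15, 1)
= 15! / (1! * 14!)
= 15

15


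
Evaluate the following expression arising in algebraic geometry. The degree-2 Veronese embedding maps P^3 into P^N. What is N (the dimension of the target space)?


The Veronese embedding v_d: P^n -> P^N maps each point to all
degree-d monomials in n+1 homogeneous coordinates.
N = C(n+d, d) - 1
N = C(3+2, 2) - 1
N = C(5, 2) - 1
C(5, 2) = 10
N = 10 - 1 = 9

9


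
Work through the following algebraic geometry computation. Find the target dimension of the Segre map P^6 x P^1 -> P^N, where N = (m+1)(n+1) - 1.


The Segre embedding maps P^m x P^n into P^N via
all products of coordinates from each factor.
N = (m+1)(n+1) - 1
N = (6+1)(1+1) - 1
N = 7*2 - 1
N = 14 - 1 = 13

13


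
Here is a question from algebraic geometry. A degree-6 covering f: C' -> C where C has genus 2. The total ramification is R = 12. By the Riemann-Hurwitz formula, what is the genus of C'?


Riemann-Hurwitz formula: 2g' - 2 = d(2g - 2) + R
Given: d = 6, g = 2, R = 12
2g' - 2 = 6*(2*2 - 2) + 12
2g' - 2 = 6*2 + 12
2g' - 2 = 12 + 12 = 24
2g' = 26
g' = 13

13


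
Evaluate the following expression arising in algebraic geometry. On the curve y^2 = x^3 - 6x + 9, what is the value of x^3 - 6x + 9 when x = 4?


Compute x^3 - 6x + 9 at x = 4:
x^3 = 4^3 = 64
(-6)*x = (-6)*4 = -24
Sum: 64 - 24 + 9 = 49

49


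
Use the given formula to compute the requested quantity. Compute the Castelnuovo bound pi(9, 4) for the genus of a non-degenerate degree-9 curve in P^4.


Castelnuovo's bound: write d - 1 = m(r-1) + epsilon with 0 <= epsilon < r-1.
d - 1 = 9 - 1 = 8
r - 1 = 4 - 1 = 3
8 = 2*3 + 2, so m = 2, epsilon = 2
pi(d, r) = m(m-1)(r-1)/2 + m*epsilon
= 2*1*3/2 + 2*2
= 6/2 + 4
= 3 + 4 = 7

7


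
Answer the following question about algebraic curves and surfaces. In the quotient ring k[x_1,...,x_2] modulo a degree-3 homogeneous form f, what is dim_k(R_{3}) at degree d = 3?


For R = k[x_1,...,x_n]/(f) with f homogeneous of degree e:
The Hilbert series is (1 - t^e)/(1 - t)^n.
So h(d) = C(d+n-1, n-1) - C(d-e+n-1, n-1) for d >= e.
With n=2, e=3, d=3:
C(3+2-1, 2-1) = C(4, 1) = 4
C(3-3+2-1, 2-1) = C(1, 1) = 1
h(3) = 4 - 1 = 3

3


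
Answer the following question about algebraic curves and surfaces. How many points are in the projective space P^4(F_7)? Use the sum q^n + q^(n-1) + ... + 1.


P^4(F_7) has (q^(n+1) - 1)/(q - 1) points.
= 7^4 + 7^3 + 7^2 + 7^1 + 7^0
= 2401 + 343 + 49 + 7 + 1
= 2801

2801


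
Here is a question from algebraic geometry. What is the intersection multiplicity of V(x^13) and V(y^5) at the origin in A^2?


The intersection multiplicity of V(x^a) and V(y^b) at the origin is:
I(O; V(x^13), V(y^5)) = dim_k(k[x,y]/(x^13, y^5))
A basis for k[x,y]/(x^13, y^5) is the set of monomials x^i * y^j
where 0 <= i < 13 and 0 <= j < 5.
The number of such monomials is 13 * 5 = 65

65


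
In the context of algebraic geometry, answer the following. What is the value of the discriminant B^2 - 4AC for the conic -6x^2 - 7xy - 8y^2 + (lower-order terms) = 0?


The discriminant of a conic Ax^2 + Bxy + Cy^2 + ... = 0 is B^2 - 4AC.
B^2 = (-7)^2 = 49
4AC = 4*(-6)*(-8) = 192
Discriminant = 49 - 192 = -143

-143


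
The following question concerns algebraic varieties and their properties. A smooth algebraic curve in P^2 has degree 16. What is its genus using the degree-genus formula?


Using the genus formula for smooth plane curves:
g = (d-1)(d-2)/2
g = (16-1)(16-2)/2
g = 15*14/2
g = 210/2 = 105

105


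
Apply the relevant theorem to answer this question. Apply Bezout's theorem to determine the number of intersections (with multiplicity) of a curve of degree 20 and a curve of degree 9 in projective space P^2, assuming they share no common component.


Bezout's theorem states the intersection count equals the product of degrees.
Intersection count = 20 * 9 = 180

180


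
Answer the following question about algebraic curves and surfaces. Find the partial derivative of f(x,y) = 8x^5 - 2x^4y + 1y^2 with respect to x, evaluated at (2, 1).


df/dx = 5*8*x^4 + 4*(-2)*x^3*y
At (2,1): 5*8*2^4 + 4*(-2)*2^3*1
= 640 - 64
= 576

576


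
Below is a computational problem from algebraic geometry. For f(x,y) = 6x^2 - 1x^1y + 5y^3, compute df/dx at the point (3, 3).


df/dx = 2*6*x^1 + 1*(-1)*x^0*y
At (3,3): 2*6*3^1 + 1*(-1)*3^0*3
= 36 - 3
= 33

33


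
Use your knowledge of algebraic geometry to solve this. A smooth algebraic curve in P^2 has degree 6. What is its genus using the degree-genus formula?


Using the genus formula for smooth plane curves:
g = (d-1)(d-2)/2
g = (6-1)(6-2)/2
g = 5*4/2
g = 20/2 = 10

10


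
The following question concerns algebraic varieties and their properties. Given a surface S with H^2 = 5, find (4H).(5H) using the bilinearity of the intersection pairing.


Using bilinearity of the intersection pairing on a surface S:
(aH).(bH) = ab * (H.H)
We have H^2 = 5.
D.E = (4H).(5H) = 4*5*5
= 20*5
= 100

100


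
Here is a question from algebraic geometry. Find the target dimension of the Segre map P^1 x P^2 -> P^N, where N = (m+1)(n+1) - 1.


The Segre embedding maps P^m x P^n into P^N via
all products of coordinates from each factor.
N = (m+1)(n+1) - 1
N = (1+1)(2+1) - 1
N = 2*3 - 1
N = 6 - 1 = 5

5


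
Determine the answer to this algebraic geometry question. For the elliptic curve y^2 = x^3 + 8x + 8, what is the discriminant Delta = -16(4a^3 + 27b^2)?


Compute each component:
4a^3 = 4*8^3 = 4*512 = 2048
27b^2 = 27*8^2 = 27*64 = 1728
4a^3 + 27b^2 = 2048 + 1728 = 3776
Delta = -16*3776 = -60416

-60416


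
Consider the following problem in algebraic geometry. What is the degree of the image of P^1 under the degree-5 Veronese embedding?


The Veronese variety v_5(P^1) has degree d^r.
d^r = 5^1 = 5

5


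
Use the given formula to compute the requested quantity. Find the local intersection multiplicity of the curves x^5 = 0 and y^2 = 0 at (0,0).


The intersection multiplicity of V(x^a) and V(y^b) at the origin is:
I(O; V(x^5), V(y^2)) = dim_k(k[x,y]/(x^5, y^2))
A basis for k[x,y]/(x^5, y^2) is the set of monomials x^i * y^j
where 0 <= i < 5 and 0 <= j < 2.
The number of such monomials is 5 * 2 = 10

10


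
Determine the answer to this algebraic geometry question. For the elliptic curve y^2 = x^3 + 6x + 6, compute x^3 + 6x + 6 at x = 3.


Compute x^3 + 6x + 6 at x = 3:
x^3 = 3^3 = 27
6*x = 6*3 = 18
Sum: 27 + 18 + 6 = 51

51


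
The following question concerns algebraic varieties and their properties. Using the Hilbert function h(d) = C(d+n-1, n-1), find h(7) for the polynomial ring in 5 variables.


The Hilbert function for the polynomial ring in 5 variables is:
h(d) = C(d+n-1, n-1)
h(7) = C(7+5-1, 5-1) = C(11, 4)
= 11! / (4! * 7!)
= 330

330


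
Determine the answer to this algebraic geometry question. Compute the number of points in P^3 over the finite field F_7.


P^3(F_7) has (q^(n+1) - 1)/(q - 1) points.
= 7^3 + 7^2 + 7^1 + 7^0
= 343 + 49 + 7 + 1
= 400

400


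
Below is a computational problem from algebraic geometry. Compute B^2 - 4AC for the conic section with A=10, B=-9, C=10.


The discriminant of a conic Ax^2 + Bxy + Cy^2 + ... = 0 is B^2 - 4AC.
B^2 = (-9)^2 = 81
4AC = 4*10*10 = 400
Discriminant = 81 - 400 = -319

-319


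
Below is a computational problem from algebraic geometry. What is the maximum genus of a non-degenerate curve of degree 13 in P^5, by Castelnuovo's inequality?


Castelnuovo's bound: write d - 1 = m(r-1) + epsilon with 0 <= epsilon < r-1.
d - 1 = 13 - 1 = 12
r - 1 = 5 - 1 = 4
12 = 3*4 + 0, so m = 3, epsilon = 0
pi(d, r) = m(m-1)(r-1)/2 + m*epsilon
= 3*2*4/2 + 3*0
= 24/2 + 0
= 12 + 0 = 12

12


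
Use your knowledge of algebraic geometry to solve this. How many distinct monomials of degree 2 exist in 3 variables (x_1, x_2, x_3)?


The number of degree-2 monomials in 3 variables is C(d+n-1, n-1).
= C(2+3-1, 3-1) = C(4, 2)
= 6

6


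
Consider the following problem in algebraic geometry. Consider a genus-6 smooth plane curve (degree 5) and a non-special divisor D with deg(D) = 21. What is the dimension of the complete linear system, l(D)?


First, compute the genus of a smooth plane curve of degree 5:
g = (d-1)(d-2)/2 = (5-1)(5-2)/2 = 6
For a non-special divisor D (i.e., h^1(D) = 0), Riemann-Roch gives:
l(D) = deg(D) - g + 1
Since deg(D) = 21 >= 2g - 1 = 11, D is non-special.
l(D) = 21 - 6 + 1 = 16

16


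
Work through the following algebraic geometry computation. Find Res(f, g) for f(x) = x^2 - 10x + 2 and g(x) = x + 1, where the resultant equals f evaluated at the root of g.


For Res(f, x - c), we evaluate f at x = c.
f(-1) = (-1)^2 - 10*(-1) + 2
= 1 + 10 + 2
= 11 + 2 = 13
Res(f, g) = 13

13


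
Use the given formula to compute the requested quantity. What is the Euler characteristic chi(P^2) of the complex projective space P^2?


The complex projective space P^2 has one cell in each even real dimension 0, 2, ..., 4.
The cohomology groups are H^{2k}(P^2) = Z for k = 0,...,2, and 0 otherwise.
Euler characteristic = sum of Betti numbers = 1 per even-dimensional cohomology group.
chi(P^2) = 2 + 1 = 3

3


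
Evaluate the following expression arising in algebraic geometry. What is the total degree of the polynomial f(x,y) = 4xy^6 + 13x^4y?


Examine each term for its total degree (sum of exponents).
  Term '4xy^6' has total degree 1+6 = 7.
  Term '13x^4y' has total degree 4+1 = 5.
The maximum total degree among all terms is 7.

7


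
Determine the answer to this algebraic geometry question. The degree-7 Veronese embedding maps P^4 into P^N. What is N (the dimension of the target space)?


The Veronese embedding v_d: P^n -> P^N maps each point to all
degree-d monomials in n+1 homogeneous coordinates.
N = C(n+d, d) - 1
N = C(4+7, 7) - 1
N = C(11, 7) - 1
C(11, 7) = 330
N = 330 - 1 = 329

329


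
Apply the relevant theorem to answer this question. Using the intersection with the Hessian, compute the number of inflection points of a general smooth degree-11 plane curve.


For a general smooth plane curve C of degree d, the inflection points are
the intersection of C with its Hessian curve, which has degree 3(d-2).
By Bezout, the total intersection number is d * 3(d-2) = 11 * 27 = 297.
For a general curve every flex is ordinary, so each contributes
multiplicity 1 to C·Hess(C), and the number of distinct inflection
points is 3d(d-2).
Inflection points = 3*11*(11-2) = 3*11*9 = 297

297


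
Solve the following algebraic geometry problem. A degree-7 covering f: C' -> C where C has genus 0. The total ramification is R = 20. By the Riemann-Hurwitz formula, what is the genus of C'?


Riemann-Hurwitz formula: 2g' - 2 = d(2g - 2) + R
Given: d = 7, g = 0, R = 20
2g' - 2 = 7*(2*0 - 2) + 20
2g' - 2 = 7*(-2) + 20
2g' - 2 = -14 + 20 = 6
2g' = 8
g' = 4

4


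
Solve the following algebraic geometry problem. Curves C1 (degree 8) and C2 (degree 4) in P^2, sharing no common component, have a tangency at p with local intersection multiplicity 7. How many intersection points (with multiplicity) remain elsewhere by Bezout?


By Bezout's theorem, the total intersection number is d1 * d2.
Total = 8 * 4 = 32
Intersection multiplicity at p = 7
Remaining intersections = 32 - 7 = 25

25


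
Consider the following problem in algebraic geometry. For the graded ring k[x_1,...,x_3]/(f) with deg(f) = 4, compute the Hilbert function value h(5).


For R = k[x_1,...,x_n]/(f) with f homogeneous of degree e:
The Hilbert series is (1 - t^e)/(1 - t)^n.
So h(d) = C(d+n-1, n-1) - C(d-e+n-1, n-1) for d >= e.
With n=3, e=4, d=5:
C(5+3-1, 3-1) = C(7, 2) = 21
C(5-4+3-1, 3-1) = C(3, 2) = 3
h(5) = 21 - 3 = 18

18


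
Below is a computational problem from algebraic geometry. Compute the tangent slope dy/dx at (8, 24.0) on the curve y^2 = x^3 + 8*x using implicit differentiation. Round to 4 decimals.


Using implicit differentiation of y^2 = x^3 + 8*x:
2y * dy/dx = 3x^2 + 8
dy/dx = (3x^2 + 8)/(2y)
Numerator: 3*8^2 + 8 = 200
Denominator: 2*24.0 = 48.0
dy/dx = 200/48.0 = 4.1667

4.1667


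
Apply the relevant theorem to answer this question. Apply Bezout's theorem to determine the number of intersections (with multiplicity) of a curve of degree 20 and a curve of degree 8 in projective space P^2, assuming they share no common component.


Bezout's theorem states the intersection count equals the product of degrees.
Intersection count = 20 * 8 = 160

160


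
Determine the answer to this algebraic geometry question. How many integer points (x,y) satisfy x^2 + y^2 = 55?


Systematically check integer values of x where x^2 <= 55.
For each valid x, check if 55 - x^2 is a perfect square.
Total integer solutions found: 0

0


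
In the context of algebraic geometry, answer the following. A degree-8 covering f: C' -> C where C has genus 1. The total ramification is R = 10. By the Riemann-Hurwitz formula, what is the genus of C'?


Riemann-Hurwitz formula: 2g' - 2 = d(2g - 2) + R
Given: d = 8, g = 1, R = 10
2g' - 2 = 8*(2*1 - 2) + 10
2g' - 2 = 8*0 + 10
2g' - 2 = 0 + 10 = 10
2g' = 12
g' = 6

6


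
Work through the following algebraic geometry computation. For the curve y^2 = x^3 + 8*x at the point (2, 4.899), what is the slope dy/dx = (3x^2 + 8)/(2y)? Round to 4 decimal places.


Using implicit differentiation of y^2 = x^3 + 8*x:
2y * dy/dx = 3x^2 + 8
dy/dx = (3x^2 + 8)/(2y)
Numerator: 3*2^2 + 8 = 20
Denominator: 2*4.899 = 9.798
dy/dx = 20/9.798 = 2.0412

2.0412


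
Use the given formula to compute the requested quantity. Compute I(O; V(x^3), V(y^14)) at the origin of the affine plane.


The intersection multiplicity of V(x^a) and V(y^b) at the origin is:
I(O; V(x^3), V(y^14)) = dim_k(k[x,y]/(x^3, y^14))
A basis for k[x,y]/(x^3, y^14) is the set of monomials x^i * y^j
where 0 <= i < 3 and 0 <= j < 14.
The number of such monomials is 3 * 14 = 42

42


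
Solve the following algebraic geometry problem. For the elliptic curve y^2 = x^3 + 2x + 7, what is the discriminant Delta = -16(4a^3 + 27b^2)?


Compute each component:
4a^3 = 4*2^3 = 4*8 = 32
27b^2 = 27*7^2 = 27*49 = 1323
4a^3 + 27b^2 = 32 + 1323 = 1355
Delta = -16*1355 = -21680

-21680


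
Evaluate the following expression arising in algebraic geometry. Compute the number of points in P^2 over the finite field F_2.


P^2(F_2) has (q^(n+1) - 1)/(q - 1) points.
= 2^2 + 2^1 + 2^0
= 4 + 2 + 1
= 7

7


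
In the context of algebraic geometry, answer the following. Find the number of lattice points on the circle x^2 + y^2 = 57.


Systematically check integer values of x where x^2 <= 57.
For each valid x, check if 57 - x^2 is a perfect square.
Total integer solutions found: 0

0


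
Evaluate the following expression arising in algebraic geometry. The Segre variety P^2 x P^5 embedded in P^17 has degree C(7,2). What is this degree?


The degree of the Segre variety P^2 x P^5 is C(m+n, m).
= C(7, 2)
= 21

21


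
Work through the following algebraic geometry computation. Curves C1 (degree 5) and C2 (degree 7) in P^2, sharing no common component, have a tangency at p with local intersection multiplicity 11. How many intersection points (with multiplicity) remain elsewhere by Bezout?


By Bezout's theorem, the total intersection number is d1 * d2.
Total = 5 * 7 = 35
Intersection multiplicity at p = 11
Remaining intersections = 35 - 11 = 24

24


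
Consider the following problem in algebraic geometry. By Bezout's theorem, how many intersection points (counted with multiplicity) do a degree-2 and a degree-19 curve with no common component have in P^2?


Bezout's theorem states the intersection count equals the product of degrees.
Intersection count = 2 * 19 = 38

38


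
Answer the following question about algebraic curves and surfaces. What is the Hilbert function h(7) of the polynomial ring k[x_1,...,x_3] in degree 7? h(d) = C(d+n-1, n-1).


The Hilbert function for the polynomial ring in 3 variables is:
h(d) = C(d+n-1, n-1)
h(7) = C(7+3-1, 3-1) = C(9, 2)
= 9! / (2! * 7!)
= 36

36


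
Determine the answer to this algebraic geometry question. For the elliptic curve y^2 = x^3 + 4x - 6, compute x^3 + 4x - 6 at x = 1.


Compute x^3 + 4x - 6 at x = 1:
x^3 = 1^3 = 1
4*x = 4*1 = 4
Sum: 1 + 4 - 6 = -1

-1


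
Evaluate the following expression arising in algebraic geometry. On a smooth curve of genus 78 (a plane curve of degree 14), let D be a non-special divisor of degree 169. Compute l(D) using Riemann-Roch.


First, compute the genus of a smooth plane curve of degree 14:
g = (d-1)(d-2)/2 = (14-1)(14-2)/2 = 78
For a non-special divisor D (i.e., h^1(D) = 0), Riemann-Roch gives:
l(D) = deg(D) - g + 1
Since deg(D) = 169 >= 2g - 1 = 155, D is non-special.
l(D) = 169 - 78 + 1 = 92

92


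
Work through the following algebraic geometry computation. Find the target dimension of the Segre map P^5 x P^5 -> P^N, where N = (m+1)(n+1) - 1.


The Segre embedding maps P^m x P^n into P^N via
all products of coordinates from each factor.
N = (m+1)(n+1) - 1
N = (5+1)(5+1) - 1
N = 6*6 - 1
N = 36 - 1 = 35

35


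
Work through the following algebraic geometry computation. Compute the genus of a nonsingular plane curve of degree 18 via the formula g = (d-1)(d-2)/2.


Using the genus formula for smooth plane curves:
g = (d-1)(d-2)/2
g = (18-1)(18-2)/2
g = 17*16/2
g = 272/2 = 136

136


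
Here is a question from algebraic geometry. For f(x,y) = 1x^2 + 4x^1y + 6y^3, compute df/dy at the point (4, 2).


df/dy = 4*x^1 + 3*6*y^2
At (4,2): 4*4^1 + 3*6*2^2
= 16 + 72
= 88

88


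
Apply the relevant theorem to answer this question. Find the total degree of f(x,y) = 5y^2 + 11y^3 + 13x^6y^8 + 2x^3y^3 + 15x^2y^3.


Examine each term for its total degree (sum of exponents).
  Term '5y^2' has total degree 0+2 = 2.
  Term '11y^3' has total degree 0+3 = 3.
  Term '13x^6y^8' has total degree 6+8 = 14.
  Term '2x^3y^3' has total degree 3+3 = 6.
  Term '15x^2y^3' has total degree 2+3 = 5.
The maximum total degree among all terms is 14.

14


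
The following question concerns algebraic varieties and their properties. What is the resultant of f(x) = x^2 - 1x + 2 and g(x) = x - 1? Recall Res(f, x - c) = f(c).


For Res(f, x - c), we evaluate f at x = c.
f(1) = 1^2 - 1*1 + 2
= 1 - 1 + 2
= 0 + 2 = 2
Res(f, g) = 2

2


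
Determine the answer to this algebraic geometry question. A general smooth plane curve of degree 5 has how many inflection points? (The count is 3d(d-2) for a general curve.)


For a general smooth plane curve C of degree d, the inflection points are
the intersection of C with its Hessian curve, which has degree 3(d-2).
By Bezout, the total intersection number is d * 3(d-2) = 5 * 9 = 45.
For a general curve every flex is ordinary, so each contributes
multiplicity 1 to C·Hess(C), and the number of distinct inflection
points is 3d(d-2).
Inflection points = 3*5*(5-2) = 3*5*3 = 45

45


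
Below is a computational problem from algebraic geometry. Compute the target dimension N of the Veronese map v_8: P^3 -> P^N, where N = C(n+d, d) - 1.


The Veronese embedding v_d: P^n -> P^N maps each point to all
degree-d monomials in n+1 homogeneous coordinates.
N = C(n+d, d) - 1
N = C(3+8, 8) - 1
N = C(11, 8) - 1
C(11, 8) = 165
N = 165 - 1 = 164

164


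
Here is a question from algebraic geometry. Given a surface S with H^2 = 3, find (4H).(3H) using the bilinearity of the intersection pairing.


Using bilinearity of the intersection pairing on a surface S:
(aH).(bH) = ab * (H.H)
We have H^2 = 3.
D.E = (4H).(3H) = 4*3*3
= 12*3
= 36

36


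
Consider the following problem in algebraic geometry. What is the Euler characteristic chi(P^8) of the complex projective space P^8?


The complex projective space P^8 has one cell in each even real dimension 0, 2, ..., 16.
The cohomology groups are H^{2k}(P^8) = Z for k = 0,...,8, and 0 otherwise.
Euler characteristic = sum of Betti numbers = 1 per even-dimensional cohomology group.
chi(P^8) = 8 + 1 = 9

9


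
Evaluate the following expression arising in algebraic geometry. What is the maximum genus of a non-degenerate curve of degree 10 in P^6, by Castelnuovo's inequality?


Castelnuovo's bound: write d - 1 = m(r-1) + epsilon with 0 <= epsilon < r-1.
d - 1 = 10 - 1 = 9
r - 1 = 6 - 1 = 5
9 = 1*5 + 4, so m = 1, epsilon = 4
pi(d, r) = m(m-1)(r-1)/2 + m*epsilon
= 1*0*5/2 + 1*4
= 0/2 + 4
= 0 + 4 = 4

4


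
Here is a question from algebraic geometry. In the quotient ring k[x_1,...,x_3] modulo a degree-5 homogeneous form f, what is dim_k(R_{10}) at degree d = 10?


For R = k[x_1,...,x_n]/(f) with f homogeneous of degree e:
The Hilbert series is (1 - t^e)/(1 - t)^n.
So h(d) = C(d+n-1, n-1) - C(d-e+n-1, n-1) for d >= e.
With n=3, e=5, d=10:
C(10+3-1, 3-1) = C(12, 2) = 66
C(10-5+3-1, 3-1) = C(7, 2) = 21
h(10) = 66 - 21 = 45

45


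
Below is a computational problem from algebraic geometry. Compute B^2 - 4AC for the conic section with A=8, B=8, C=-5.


The discriminant of a conic Ax^2 + Bxy + Cy^2 + ... = 0 is B^2 - 4AC.
B^2 = 8^2 = 64
4AC = 4*8*(-5) = -160
Discriminant = 64 + 160 = 224

224


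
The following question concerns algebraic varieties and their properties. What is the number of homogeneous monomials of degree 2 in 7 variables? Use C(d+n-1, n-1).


The number of degree-2 monomials in 7 variables is C(d+n-1, n-1).
= C(2+7-1, 7-1) = C(8, 6)
= 28

28


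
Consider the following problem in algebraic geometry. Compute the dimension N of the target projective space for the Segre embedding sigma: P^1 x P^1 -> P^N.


The Segre embedding maps P^m x P^n into P^N via
all products of coordinates from each factor.
N = (m+1)(n+1) - 1
N = (1+1)(1+1) - 1
N = 2*2 - 1
N = 4 - 1 = 3

3


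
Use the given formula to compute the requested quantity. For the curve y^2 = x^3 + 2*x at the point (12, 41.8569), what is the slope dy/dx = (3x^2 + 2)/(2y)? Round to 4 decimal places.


Using implicit differentiation of y^2 = x^3 + 2*x:
2y * dy/dx = 3x^2 + 2
dy/dx = (3x^2 + 2)/(2y)
Numerator: 3*12^2 + 2 = 434
Denominator: 2*41.8569 = 83.7138
dy/dx = 434/83.7138 = 5.1843

5.1843


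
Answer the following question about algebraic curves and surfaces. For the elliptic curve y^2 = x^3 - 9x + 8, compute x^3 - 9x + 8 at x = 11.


Compute x^3 - 9x + 8 at x = 11:
x^3 = 11^3 = 1331
(-9)*x = (-9)*11 = -99
Sum: 1331 - 99 + 8 = 1240

1240


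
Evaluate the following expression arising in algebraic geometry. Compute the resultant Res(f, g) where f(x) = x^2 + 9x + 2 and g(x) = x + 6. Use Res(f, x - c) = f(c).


For Res(f, x - c), we evaluate f at x = c.
f(-6) = (-6)^2 + 9*(-6) + 2
= 36 - 54 + 2
= -18 + 2 = -16
Res(f, g) = -16

-16


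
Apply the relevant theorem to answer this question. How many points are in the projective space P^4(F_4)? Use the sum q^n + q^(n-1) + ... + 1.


P^4(F_4) has (q^(n+1) - 1)/(q - 1) points.
= 4^4 + 4^3 + 4^2 + 4^1 + 4^0
= 256 + 64 + 16 + 4 + 1
= 341

341


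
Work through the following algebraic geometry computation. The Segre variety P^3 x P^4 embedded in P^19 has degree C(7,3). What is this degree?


The degree of the Segre variety P^3 x P^4 is C(m+n, m).
= C(7, 3)
= 35

35


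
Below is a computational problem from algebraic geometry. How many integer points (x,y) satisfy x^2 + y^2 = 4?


Systematically check integer values of x where x^2 <= 4.
For each valid x, check if 4 - x^2 is a perfect square.
x=0: 4 - 0 = 4, sqrt = 2 (valid)
x=2: 4 - 4 = 0, sqrt = 0 (valid)
Total integer solutions found: 4

4


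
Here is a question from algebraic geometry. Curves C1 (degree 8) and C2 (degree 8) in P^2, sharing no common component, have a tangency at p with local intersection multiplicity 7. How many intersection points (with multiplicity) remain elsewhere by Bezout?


By Bezout's theorem, the total intersection number is d1 * d2.
Total = 8 * 8 = 64
Intersection multiplicity at p = 7
Remaining intersections = 64 - 7 = 57

57


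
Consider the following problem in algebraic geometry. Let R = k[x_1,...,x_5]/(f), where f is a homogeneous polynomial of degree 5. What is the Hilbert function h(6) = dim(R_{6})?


For R = k[x_1,...,x_n]/(f) with f homogeneous of degree e:
The Hilbert series is (1 - t^e)/(1 - t)^n.
So h(d) = C(d+n-1, n-1) - C(d-e+n-1, n-1) for d >= e.
With n=5, e=5, d=6:
C(6+5-1, 5-1) = C(10, 4) = 210
C(6-5+5-1, 5-1) = C(5, 4) = 5
h(6) = 210 - 5 = 205

205


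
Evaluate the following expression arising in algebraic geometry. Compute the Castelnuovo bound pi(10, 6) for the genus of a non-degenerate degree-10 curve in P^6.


Castelnuovo's bound: write d - 1 = m(r-1) + epsilon with 0 <= epsilon < r-1.
d - 1 = 10 - 1 = 9
r - 1 = 6 - 1 = 5
9 = 1*5 + 4, so m = 1, epsilon = 4
pi(d, r) = m(m-1)(r-1)/2 + m*epsilon
= 1*0*5/2 + 1*4
= 0/2 + 4
= 0 + 4 = 4

4


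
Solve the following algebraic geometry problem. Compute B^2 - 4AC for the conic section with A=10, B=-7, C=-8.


The discriminant of a conic Ax^2 + Bxy + Cy^2 + ... = 0 is B^2 - 4AC.
B^2 = (-7)^2 = 49
4AC = 4*10*(-8) = -320
Discriminant = 49 + 320 = 369

369


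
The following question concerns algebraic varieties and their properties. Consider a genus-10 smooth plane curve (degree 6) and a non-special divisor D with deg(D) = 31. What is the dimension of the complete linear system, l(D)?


First, compute the genus of a smooth plane curve of degree 6:
g = (d-1)(d-2)/2 = (6-1)(6-2)/2 = 10
For a non-special divisor D (i.e., h^1(D) = 0), Riemann-Roch gives:
l(D) = deg(D) - g + 1
Since deg(D) = 31 >= 2g - 1 = 19, D is non-special.
l(D) = 31 - 10 + 1 = 22

22


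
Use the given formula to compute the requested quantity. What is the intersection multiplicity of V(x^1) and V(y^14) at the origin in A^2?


The intersection multiplicity of V(x^a) and V(y^b) at the origin is:
I(O; V(x^1), V(y^14)) = dim_k(k[x,y]/(x^1, y^14))
A basis for k[x,y]/(x^1, y^14) is the set of monomials x^i * y^j
where 0 <= i < 1 and 0 <= j < 14.
The number of such monomials is 1 * 14 = 14

14


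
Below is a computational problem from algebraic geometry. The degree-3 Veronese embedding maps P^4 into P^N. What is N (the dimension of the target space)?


The Veronese embedding v_d: P^n -> P^N maps each point to all
degree-d monomials in n+1 homogeneous coordinates.
N = C(n+d, d) - 1
N = C(4+3, 3) - 1
N = C(7, 3) - 1
C(7, 3) = 35
N = 35 - 1 = 34

34


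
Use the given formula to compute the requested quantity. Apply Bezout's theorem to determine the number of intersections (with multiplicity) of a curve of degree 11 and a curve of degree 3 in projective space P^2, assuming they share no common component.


Bezout's theorem states the intersection count equals the product of degrees.
Intersection count = 11 * 3 = 33

33


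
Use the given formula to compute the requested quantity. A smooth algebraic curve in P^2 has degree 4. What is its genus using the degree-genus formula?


Using the genus formula for smooth plane curves:
g = (d-1)(d-2)/2
g = (4-1)(4-2)/2
g = 3*2/2
g = 6/2 = 3

3


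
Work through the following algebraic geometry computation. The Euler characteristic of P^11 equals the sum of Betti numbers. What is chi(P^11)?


The complex projective space P^11 has one cell in each even real dimension 0, 2, ..., 22.
The cohomology groups are H^{2k}(P^11) = Z for k = 0,...,11, and 0 otherwise.
Euler characteristic = sum of Betti numbers = 1 per even-dimensional cohomology group.
chi(P^11) = 11 + 1 = 12

12


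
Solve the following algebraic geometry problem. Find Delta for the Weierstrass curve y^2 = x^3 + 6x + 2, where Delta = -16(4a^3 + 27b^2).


Compute each component:
4a^3 = 4*6^3 = 4*216 = 864
27b^2 = 27*2^2 = 27*4 = 108
4a^3 + 27b^2 = 864 + 108 = 972
Delta = -16*972 = -15552

-15552


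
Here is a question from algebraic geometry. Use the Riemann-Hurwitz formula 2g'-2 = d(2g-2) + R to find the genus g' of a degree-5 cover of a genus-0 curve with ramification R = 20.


Riemann-Hurwitz formula: 2g' - 2 = d(2g - 2) + R
Given: d = 5, g = 0, R = 20
2g' - 2 = 5*(2*0 - 2) + 20
2g' - 2 = 5*(-2) + 20
2g' - 2 = -10 + 20 = 10
2g' = 12
g' = 6

6


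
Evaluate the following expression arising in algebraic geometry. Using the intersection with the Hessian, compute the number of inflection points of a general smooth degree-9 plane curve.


For a general smooth plane curve C of degree d, the inflection points are
the intersection of C with its Hessian curve, which has degree 3(d-2).
By Bezout, the total intersection number is d * 3(d-2) = 9 * 21 = 189.
For a general curve every flex is ordinary, so each contributes
multiplicity 1 to C·Hess(C), and the number of distinct inflection
points is 3d(d-2).
Inflection points = 3*9*(9-2) = 3*9*7 = 189

189


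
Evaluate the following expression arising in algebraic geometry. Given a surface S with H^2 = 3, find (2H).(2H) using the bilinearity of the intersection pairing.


Using bilinearity of the intersection pairing on a surface S:
(aH).(bH) = ab * (H.H)
We have H^2 = 3.
D.E = (2H).(2H) = 2*2*3
= 4*3
= 12

12
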